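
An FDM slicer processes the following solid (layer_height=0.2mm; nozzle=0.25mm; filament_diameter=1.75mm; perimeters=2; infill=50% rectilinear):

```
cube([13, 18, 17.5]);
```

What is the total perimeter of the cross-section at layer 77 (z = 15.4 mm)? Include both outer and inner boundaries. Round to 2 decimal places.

62.00 mm

At z = 15.4 mm: the cube (footprint 13×18) is included at this height (perimeter 62.00 mm). Overall, the cross-section is a single solid region. Total boundary length (outer) = 62.00 mm.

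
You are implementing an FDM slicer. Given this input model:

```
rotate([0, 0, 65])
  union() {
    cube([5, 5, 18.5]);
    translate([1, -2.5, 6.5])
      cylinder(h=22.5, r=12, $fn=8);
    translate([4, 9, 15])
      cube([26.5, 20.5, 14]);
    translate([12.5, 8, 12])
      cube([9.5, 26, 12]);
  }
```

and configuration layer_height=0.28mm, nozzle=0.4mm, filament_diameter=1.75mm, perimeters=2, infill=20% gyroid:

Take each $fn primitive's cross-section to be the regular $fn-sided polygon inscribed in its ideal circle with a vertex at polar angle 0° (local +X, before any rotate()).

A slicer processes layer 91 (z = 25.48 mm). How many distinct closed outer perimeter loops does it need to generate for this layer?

At z = 25.48 mm: the cube is not intersected at this z (z outside [0, 18.5]); the r=12 cylinder at (1, -2.5) gives a regular 8-gon of circumradius 12 (constant along its height); the cube at (4, 9) (footprint 26.5×20.5) is included at this height; the cube at (12.5, 8) is not intersected at this z (z outside [12, 24]); Combining (union): the 2 present regions are separate (no shared area or edge), so areas and boundary lengths simply add and each stays a separate island — 2 connected regions; (whole slice rotated 65° about Z — lengths, areas and connectivity unchanged). The result has 2 disconnected regions.

2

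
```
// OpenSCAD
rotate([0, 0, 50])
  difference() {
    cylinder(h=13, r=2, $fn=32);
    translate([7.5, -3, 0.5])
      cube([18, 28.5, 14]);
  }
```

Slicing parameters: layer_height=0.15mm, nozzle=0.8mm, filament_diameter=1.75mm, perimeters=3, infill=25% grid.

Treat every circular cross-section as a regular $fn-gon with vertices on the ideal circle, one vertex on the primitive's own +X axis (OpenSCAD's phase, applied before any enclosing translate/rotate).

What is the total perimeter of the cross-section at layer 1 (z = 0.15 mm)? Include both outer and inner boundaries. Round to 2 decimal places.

12.55 mm

At z = 0.15 mm: the cylinder: section is a regular 32-gon, circumradius r=2 (perimeter = 2·32·2.000·sin(180°/32) = 12.55 mm); the cube at (7.5, -3) is not intersected at this z (z outside [0.5, 14.5]); After the difference (first − rest): none of the subtracted shapes is present at this height, so the r=2 cylinder is unchanged — boundary = 12.55 mm; (whole slice rotated 50° about Z — lengths, areas and connectivity unchanged). Overall, the cross-section is a single solid region. Total boundary length (outer) = 12.55 mm.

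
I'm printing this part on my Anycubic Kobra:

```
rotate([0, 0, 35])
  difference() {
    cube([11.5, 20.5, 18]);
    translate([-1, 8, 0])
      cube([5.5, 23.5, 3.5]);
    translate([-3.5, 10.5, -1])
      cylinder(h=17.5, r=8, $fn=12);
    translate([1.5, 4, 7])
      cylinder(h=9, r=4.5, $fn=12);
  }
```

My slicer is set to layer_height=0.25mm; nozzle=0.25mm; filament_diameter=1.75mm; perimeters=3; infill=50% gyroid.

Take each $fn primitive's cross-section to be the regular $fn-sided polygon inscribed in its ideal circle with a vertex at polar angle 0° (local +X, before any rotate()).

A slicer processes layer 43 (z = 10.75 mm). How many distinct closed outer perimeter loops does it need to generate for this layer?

At z = 10.75 mm: the cube is present — its section is the full 11.5×20.5 rectangle; the cube at (-1, 8) does not reach this height (z outside [0, 3.5]); the r=8 cylinder at (-3.5, 10.5) contributes a regular 12-gon of circumradius 8; the r=4.5 cylinder at (1.5, 4) gives a regular 12-gon of circumradius 4.5 (constant along its height); After the difference (first − rest): starting from the 11.5×20.5 cube, the r=8 cylinder at (-3.5, 10.5) partially overlaps it — only the 43.28 mm² overlap (of its 192.00 mm²) is removed, clipping the outline; the r=4.5 cylinder at (1.5, 4) partially overlaps it — only the 30.24 mm² overlap (of its 60.75 mm²) is removed, clipping the outline — 1 connected region; (whole slice rotated 35° about Z — lengths, areas and connectivity unchanged). The result has 1 disconnected region.

1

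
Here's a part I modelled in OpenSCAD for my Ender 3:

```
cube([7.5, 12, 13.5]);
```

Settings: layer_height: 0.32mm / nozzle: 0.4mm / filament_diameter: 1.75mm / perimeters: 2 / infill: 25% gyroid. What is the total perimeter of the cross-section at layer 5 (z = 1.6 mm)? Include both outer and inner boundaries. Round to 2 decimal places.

39.00 mm

At z = 1.6 mm: the cube is present — its section is the full 7.5×12 rectangle (perimeter 39.00 mm). Overall, the cross-section is a single solid region. Total boundary length (outer) = 39.00 mm.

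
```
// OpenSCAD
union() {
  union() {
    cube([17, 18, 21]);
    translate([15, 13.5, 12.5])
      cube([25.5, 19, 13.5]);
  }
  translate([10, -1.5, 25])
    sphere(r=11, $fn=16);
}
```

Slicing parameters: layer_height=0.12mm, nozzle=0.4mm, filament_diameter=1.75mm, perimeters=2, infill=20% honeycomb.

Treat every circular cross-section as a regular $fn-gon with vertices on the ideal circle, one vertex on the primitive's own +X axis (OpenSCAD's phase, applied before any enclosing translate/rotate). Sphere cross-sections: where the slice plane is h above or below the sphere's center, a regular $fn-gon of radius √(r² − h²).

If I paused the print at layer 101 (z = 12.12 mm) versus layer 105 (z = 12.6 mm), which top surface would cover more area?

layer 105 (z = 12.6 mm)

Layer 101 (z = 12.12): the cube is present — its section is the full 17×18 rectangle (area 306.00 mm²); the cube at (15, 13.5) is not intersected at this z (z outside [12.5, 26]); Merging all regions: only the 17×18 cube is present, so the union is just that shape — area = 306.00 mm²; the sphere at (10, -1.5) is absent (|z−center|=12.880 > r=11); Merging all regions: only the result so far is present, so the union is just that shape — area = 306.00 mm². So its area = 306.00 mm². Layer 105 (z = 12.6): the cube (footprint 17×18) is included at this height (area 306.00 mm²); the 25.5×19 cube at (15, 13.5) contributes its full rectangle (area 484.50 mm²); Combining (union): the regions partially overlap — summed areas 790.50 mm² minus the doubly-counted overlap 9.00 mm² gives 781.50 mm² — area = 781.50 mm²; the sphere at (10, -1.5) is absent (|z−center|=12.400 > r=11); Merging all regions: only the result so far is present, so the union is just that shape — area = 781.50 mm². So its area = 781.50 mm². Layer 105 is larger (781.50 vs 306.00 mm²).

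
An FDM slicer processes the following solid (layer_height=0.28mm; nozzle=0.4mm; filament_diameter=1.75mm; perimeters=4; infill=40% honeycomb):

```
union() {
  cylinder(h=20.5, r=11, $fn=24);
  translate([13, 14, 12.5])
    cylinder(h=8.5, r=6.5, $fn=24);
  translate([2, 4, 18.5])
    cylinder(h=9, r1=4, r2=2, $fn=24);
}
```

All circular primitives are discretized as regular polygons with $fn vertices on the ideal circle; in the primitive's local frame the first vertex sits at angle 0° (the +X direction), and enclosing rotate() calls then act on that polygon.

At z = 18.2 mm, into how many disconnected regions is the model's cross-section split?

At z = 18.2 mm: the r=11 cylinder contributes a regular 24-gon of circumradius 11; the cylinder at (13, 14): section is a regular 24-gon, circumradius r=6.5; the cone at (2, 4) is absent (z outside [18.5, 27.5]); Merging all regions: the 2 present regions are separate (no shared area or edge), so areas and boundary lengths simply add and each stays a separate island — 2 connected regions. The result has 2 disconnected regions.

2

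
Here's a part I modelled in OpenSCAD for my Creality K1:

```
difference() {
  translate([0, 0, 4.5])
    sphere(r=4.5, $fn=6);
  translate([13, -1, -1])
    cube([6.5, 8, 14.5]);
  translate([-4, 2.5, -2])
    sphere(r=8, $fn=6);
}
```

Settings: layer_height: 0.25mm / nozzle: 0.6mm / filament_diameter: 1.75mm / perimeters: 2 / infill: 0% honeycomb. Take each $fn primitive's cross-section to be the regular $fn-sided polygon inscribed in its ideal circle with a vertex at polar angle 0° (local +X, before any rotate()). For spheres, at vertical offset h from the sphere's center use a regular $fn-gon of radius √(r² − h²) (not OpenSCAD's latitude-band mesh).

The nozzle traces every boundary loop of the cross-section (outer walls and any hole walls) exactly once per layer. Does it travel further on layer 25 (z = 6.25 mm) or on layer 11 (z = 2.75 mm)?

layer 25 (z = 6.25 mm)

Layer 25 (z = 6.25): the sphere: section is a regular 6-gon, circumradius = √(r²−h²) = √(4.5²−1.75²) = 4.146 (perimeter = 2·6·4.146·sin(180°/6) = 24.87 mm); the 6.5×8 cube at (13, -1) contributes its full rectangle (perimeter 29.00 mm); the sphere at (-4, 2.5) is not intersected at this z (|z−center|=8.250 > r=8); Subtracting the remaining from the first: starting from the r=4.5 sphere, the 6.5×8 cube at (13, -1) misses the remaining region (no effect) — boundary = 24.87 mm. So its perimeter = 24.87 mm. Layer 11 (z = 2.75): the r=4.5 sphere contributes a regular 6-gon of circumradius √(4.5²−1.75²) = 4.146 (perimeter = 2·6·4.146·sin(180°/6) = 24.87 mm); the cube at (13, -1) (footprint 6.5×8) is included at this height (perimeter 29.00 mm); the r=8 sphere at (-4, 2.5) contributes a regular 6-gon of circumradius √(8²−4.75²) = 6.437 (perimeter = 2·6·6.437·sin(180°/6) = 38.62 mm); Taking the first minus the rest: starting from the r=4.5 sphere, the 6.5×8 cube at (13, -1) misses the remaining region (no effect); the r=8 sphere at (-4, 2.5) partially overlaps it — only the 28.11 mm² overlap (of its 107.66 mm²) is removed, clipping the outline — boundary = 22.58 mm. So its perimeter = 22.58 mm. Layer 25 is larger (24.87 vs 22.58 mm).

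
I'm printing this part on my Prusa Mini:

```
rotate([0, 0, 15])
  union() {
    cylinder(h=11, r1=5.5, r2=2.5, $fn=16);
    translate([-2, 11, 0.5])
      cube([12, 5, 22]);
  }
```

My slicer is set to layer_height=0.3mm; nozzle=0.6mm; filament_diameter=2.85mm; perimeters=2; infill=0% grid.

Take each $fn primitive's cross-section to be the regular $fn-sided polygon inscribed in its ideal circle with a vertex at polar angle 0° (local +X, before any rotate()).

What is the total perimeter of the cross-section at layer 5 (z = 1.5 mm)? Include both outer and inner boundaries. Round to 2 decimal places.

At z = 1.5 mm: the cone contributes a regular 16-gon of circumradius 5.091 (interpolated between r1=5.5 and r2=2.5 at t=0.136) (perimeter = 2·16·5.091·sin(180°/16) = 31.78 mm); the cube at (-2, 11) is present — its section is the full 12×5 rectangle (perimeter 34.00 mm); Combining (union): the 2 present regions are separate (no shared area or edge), so areas and boundary lengths simply add and each stays a separate island — boundary = 65.78 mm; (whole slice rotated 15° about Z — lengths, areas and connectivity unchanged). Overall, the cross-section has 2 separate islands. Total boundary length (outer) = 65.78 mm.

65.78 mm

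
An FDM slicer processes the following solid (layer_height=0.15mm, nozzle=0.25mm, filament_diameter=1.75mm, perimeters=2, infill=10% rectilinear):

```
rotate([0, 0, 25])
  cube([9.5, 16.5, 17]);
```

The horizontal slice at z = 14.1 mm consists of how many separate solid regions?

1

At z = 14.1 mm: the cube (footprint 9.5×16.5) is included at this height; (whole slice rotated 25° about Z — lengths, areas and connectivity unchanged). The result has 1 disconnected region.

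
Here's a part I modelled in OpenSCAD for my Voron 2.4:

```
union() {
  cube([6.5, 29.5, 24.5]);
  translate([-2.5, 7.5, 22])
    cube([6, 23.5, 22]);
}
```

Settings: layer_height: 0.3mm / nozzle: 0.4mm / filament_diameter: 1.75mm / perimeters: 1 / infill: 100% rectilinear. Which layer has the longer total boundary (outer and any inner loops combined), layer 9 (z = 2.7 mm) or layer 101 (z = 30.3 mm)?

Layer 9 (z = 2.7): the cube is present — its section is the full 6.5×29.5 rectangle (perimeter 72.00 mm); the cube at (-2.5, 7.5) does not reach this height (z outside [22, 44]); Merging all regions: only the 6.5×29.5 cube is present, so the union is just that shape — boundary = 72.00 mm. So its perimeter = 72.00 mm. Layer 101 (z = 30.3): the cube is absent (z outside [0, 24.5]); the 6×23.5 cube at (-2.5, 7.5) contributes its full rectangle (perimeter 59.00 mm); Merging all regions: only the 6×23.5 cube at (-2.5, 7.5) is present, so the union is just that shape — boundary = 59.00 mm. So its perimeter = 59.00 mm. Layer 9 is larger (72.00 vs 59.00 mm).

layer 9 (z = 2.7 mm)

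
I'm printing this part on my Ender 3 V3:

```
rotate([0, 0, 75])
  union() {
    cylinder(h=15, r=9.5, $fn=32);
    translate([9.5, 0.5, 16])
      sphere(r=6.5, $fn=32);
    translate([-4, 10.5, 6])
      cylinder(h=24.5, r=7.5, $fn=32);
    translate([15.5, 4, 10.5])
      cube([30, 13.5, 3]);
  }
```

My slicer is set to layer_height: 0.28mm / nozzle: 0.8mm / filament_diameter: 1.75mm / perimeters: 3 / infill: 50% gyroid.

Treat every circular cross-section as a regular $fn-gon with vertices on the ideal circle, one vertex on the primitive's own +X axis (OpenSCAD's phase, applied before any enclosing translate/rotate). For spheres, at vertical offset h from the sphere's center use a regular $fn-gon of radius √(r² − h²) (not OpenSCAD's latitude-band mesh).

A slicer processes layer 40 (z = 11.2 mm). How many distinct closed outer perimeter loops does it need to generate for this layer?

At z = 11.2 mm: the r=9.5 cylinder contributes a regular 32-gon of circumradius 9.5; the sphere at (9.5, 0.5): section is a regular 32-gon, circumradius = √(r²−h²) = √(6.5²−4.8²) = 4.383; the cylinder at (-4, 10.5): section is a regular 32-gon, circumradius r=7.5; the cube at (15.5, 4) (footprint 30×13.5) is included at this height; Merging all regions: the regions partially overlap (shared area 76.27 mm²), so overlapping operands fuse into one piece — 2 connected regions; (whole slice rotated 75° about Z — lengths, areas and connectivity unchanged). The result has 2 disconnected regions.

2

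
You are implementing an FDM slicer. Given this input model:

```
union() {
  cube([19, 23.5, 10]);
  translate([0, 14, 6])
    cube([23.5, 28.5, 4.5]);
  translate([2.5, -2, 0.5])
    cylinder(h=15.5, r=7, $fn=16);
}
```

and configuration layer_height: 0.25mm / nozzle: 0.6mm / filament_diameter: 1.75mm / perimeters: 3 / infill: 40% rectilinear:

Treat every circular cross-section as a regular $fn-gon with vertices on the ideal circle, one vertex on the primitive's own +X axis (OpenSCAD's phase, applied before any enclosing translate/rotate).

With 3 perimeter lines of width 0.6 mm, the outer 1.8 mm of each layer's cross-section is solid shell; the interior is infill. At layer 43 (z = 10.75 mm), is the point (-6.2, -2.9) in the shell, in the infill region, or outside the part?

At z = 10.75 mm: the cube is not intersected at this z (z outside [0, 10]); the cube at (0, 14) is not intersected at this z (z outside [6, 10.5]); the cylinder at (2.5, -2): section is a regular 16-gon, circumradius r=7; Merging all regions: only the r=7 cylinder at (2.5, -2) is present, so the union is just that shape — 1 connected region. Overall, the cross-section is a single solid region. The nearest boundary edge runs (-4.50, -2.00)→(-3.97, -4.68); distance from the point to it = 1.84 mm. The point is not inside any of the regions above, so it lies outside the cross-section (1.84 mm from the nearest boundary).

outside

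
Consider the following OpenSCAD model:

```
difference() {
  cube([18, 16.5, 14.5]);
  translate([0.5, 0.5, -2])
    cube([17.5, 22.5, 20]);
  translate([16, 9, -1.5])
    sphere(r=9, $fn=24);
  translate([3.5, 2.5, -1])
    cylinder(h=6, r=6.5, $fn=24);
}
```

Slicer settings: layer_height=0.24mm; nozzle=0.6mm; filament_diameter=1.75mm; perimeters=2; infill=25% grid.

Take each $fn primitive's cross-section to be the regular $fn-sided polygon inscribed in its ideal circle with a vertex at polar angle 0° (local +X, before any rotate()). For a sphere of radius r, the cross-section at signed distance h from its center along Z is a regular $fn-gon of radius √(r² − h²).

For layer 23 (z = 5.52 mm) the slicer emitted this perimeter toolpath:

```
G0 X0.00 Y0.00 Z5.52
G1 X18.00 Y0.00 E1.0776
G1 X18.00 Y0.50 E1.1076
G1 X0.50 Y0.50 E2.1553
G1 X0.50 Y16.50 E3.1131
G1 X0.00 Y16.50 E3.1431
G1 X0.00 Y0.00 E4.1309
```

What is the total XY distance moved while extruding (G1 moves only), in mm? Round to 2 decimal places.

69.00 mm

Sum the Euclidean lengths of each G1 segment: total = 69.00 mm.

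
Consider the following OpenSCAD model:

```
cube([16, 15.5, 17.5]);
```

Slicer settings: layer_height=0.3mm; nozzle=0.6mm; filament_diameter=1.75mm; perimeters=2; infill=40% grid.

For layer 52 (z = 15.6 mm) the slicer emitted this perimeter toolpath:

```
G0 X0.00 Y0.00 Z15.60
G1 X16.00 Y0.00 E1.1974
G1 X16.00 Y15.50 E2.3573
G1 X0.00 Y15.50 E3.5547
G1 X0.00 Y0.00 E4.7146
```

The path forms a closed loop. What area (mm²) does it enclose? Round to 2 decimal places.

248.00 mm²

Apply the shoelace formula to the sequence of (X, Y) vertices; enclosed area = 248.00 mm².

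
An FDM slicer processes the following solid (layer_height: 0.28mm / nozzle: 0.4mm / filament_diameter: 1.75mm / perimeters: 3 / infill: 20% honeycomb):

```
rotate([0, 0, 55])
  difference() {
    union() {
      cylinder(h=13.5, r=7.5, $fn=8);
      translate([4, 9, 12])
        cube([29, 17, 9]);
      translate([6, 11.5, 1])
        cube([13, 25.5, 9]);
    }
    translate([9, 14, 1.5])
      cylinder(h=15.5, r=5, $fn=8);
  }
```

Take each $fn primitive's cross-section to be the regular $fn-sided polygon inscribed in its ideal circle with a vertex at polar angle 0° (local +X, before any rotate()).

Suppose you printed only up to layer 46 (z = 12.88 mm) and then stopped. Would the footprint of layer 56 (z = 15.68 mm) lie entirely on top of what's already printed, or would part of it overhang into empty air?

entirely on top

Compare the two slices. At z = 12.88: the r=7.5 cylinder gives a regular 8-gon of circumradius 7.5 (constant along its height) (area = (8/2)·7.500²·sin(360°/8) = 159.10 mm²); the cube at (4, 9) is present — its section is the full 29×17 rectangle (area 493.00 mm²); the cube at (6, 11.5) is absent (z outside [1, 10]); Merging all regions: the 2 present regions are separate (no shared area or edge), so areas and boundary lengths simply add and each stays a separate island — area = 652.10 mm²; the cylinder at (9, 14): section is a regular 8-gon, circumradius r=5 (area = (8/2)·5.000²·sin(360°/8) = 70.71 mm²); Subtracting the remaining from the first: starting from the result so far (652.10 mm²), the r=5 cylinder at (9, 14) lies inside it touching the edge (removes its full 70.71 mm²) — area = 581.39 mm²; (rotated 55° about Z; rotation is an isometry so areas/perimeters/island counts are preserved). At z = 15.68: the cylinder does not reach this height (z outside [0, 13.5]); the cube at (4, 9) (footprint 29×17) is included at this height (area 493.00 mm²); the cube at (6, 11.5) is absent (z outside [1, 10]); Combining (union): only the 29×17 cube at (4, 9) is present, so the union is just that shape — area = 493.00 mm²; the r=5 cylinder at (9, 14) gives a regular 8-gon of circumradius 5 (constant along its height) (area = (8/2)·5.000²·sin(360°/8) = 70.71 mm²); Subtracting the remaining from the first: starting from the result so far (493.00 mm²), the r=5 cylinder at (9, 14) lies inside it touching the edge (removes its full 70.71 mm²) — area = 422.29 mm²; (whole slice rotated 55° about Z — lengths, areas and connectivity unchanged). Checking containment: the cross-section at z = 15.68 is a subset of the cross-section at z = 12.88.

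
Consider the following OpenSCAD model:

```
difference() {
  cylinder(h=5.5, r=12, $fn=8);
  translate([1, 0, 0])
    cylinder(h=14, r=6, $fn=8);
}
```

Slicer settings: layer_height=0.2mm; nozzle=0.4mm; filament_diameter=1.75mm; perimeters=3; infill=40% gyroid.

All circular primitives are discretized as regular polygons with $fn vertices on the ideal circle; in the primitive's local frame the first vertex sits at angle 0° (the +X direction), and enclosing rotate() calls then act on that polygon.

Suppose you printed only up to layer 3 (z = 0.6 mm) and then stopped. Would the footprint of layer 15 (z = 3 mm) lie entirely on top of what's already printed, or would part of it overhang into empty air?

Compare the two slices. At z = 0.6: the cylinder: section is a regular 8-gon, circumradius r=12 (area = (8/2)·12.000²·sin(360°/8) = 407.29 mm²); the r=6 cylinder at (1, 0) contributes a regular 8-gon of circumradius 6 (area = (8/2)·6.000²·sin(360°/8) = 101.82 mm²); Subtracting the remaining from the first: starting from the r=12 cylinder (407.29 mm²), the r=6 cylinder at (1, 0) lies wholly inside it (removes its full 101.82 mm² and its 36.74 mm outline becomes a hole wall) — area = 305.47 mm². At z = 3: the r=12 cylinder contributes a regular 8-gon of circumradius 12 (area = (8/2)·12.000²·sin(360°/8) = 407.29 mm²); the r=6 cylinder at (1, 0) gives a regular 8-gon of circumradius 6 (constant along its height) (area = (8/2)·6.000²·sin(360°/8) = 101.82 mm²); After the difference (first − rest): starting from the r=12 cylinder (407.29 mm²), the r=6 cylinder at (1, 0) lies wholly inside it (removes its full 101.82 mm² and its 36.74 mm outline becomes a hole wall) — area = 305.47 mm². Checking containment: the cross-section at z = 3 is a subset of the cross-section at z = 0.6.

entirely on top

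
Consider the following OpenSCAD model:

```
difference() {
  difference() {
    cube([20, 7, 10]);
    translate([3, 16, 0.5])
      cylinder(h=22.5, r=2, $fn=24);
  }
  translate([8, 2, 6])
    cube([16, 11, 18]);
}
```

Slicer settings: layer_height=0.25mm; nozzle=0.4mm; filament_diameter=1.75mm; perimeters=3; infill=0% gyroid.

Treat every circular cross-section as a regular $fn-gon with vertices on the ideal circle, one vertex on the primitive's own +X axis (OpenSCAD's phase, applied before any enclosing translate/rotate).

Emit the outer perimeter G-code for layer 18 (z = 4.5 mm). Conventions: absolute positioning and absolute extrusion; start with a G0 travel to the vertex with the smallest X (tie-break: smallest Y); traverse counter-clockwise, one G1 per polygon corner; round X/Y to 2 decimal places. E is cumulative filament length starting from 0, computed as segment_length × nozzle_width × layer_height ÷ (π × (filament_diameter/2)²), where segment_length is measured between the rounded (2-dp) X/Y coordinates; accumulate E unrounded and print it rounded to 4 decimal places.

At z = 4.5 mm: the cube is present — its section is the full 20×7 rectangle; the cylinder at (3, 16): section is a regular 24-gon, circumradius r=2; Subtracting the remaining from the first: starting from the 20×7 cube, the r=2 cylinder at (3, 16) misses the remaining region (no effect) — 1 connected region; the cube at (8, 2) does not reach this height (z outside [6, 24]); After the difference (first − rest): none of the subtracted shapes is present at this height, so that combined region is unchanged — 1 connected region. The outline is a single polygon with 4 vertices. Extrusion per mm of travel: 0.4 × 0.25 / (π × 0.875²) = 0.041575. Accumulating E over each segment gives final E = 2.2451.

G0 X0.00 Y0.00 Z4.50
G1 X20.00 Y0.00 E0.8315
G1 X20.00 Y7.00 E1.1225
G1 X0.00 Y7.00 E1.9540
G1 X0.00 Y0.00 E2.2451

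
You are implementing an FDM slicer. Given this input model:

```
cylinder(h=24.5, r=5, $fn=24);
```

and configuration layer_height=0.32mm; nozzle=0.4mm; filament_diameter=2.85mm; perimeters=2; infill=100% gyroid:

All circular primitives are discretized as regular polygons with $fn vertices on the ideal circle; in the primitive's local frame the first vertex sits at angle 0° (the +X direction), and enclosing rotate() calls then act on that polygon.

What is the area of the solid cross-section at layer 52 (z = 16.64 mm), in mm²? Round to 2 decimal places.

At z = 16.64 mm: the r=5 cylinder contributes a regular 24-gon of circumradius 5 (area = (24/2)·5.000²·sin(360°/24) = 77.65 mm²). Overall, the cross-section is a single solid region. Net area = 77.65 mm².

77.65 mm²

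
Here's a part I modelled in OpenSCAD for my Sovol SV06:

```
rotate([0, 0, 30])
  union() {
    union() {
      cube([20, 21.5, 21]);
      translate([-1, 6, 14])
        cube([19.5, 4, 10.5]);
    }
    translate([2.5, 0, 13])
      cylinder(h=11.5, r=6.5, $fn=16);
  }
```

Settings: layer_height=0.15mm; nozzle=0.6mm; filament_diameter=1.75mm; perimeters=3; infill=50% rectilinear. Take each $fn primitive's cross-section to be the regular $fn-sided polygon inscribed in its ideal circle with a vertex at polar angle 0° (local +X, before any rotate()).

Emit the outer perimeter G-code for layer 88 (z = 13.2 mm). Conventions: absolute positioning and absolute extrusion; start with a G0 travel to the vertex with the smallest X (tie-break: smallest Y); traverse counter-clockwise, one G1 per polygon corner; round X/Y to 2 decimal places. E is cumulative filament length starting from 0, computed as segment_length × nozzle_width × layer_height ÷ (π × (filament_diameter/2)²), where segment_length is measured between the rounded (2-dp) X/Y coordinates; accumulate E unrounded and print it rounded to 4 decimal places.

At z = 13.2 mm: the cube is present — its section is the full 20×21.5 rectangle; the cube at (-1, 6) is absent (z outside [14, 24.5]); Merging all regions: only the 20×21.5 cube is present, so the union is just that shape — 1 connected region; the r=6.5 cylinder at (2.5, 0) gives a regular 16-gon of circumradius 6.5 (constant along its height); Combining (union): the regions partially overlap (shared area 47.97 mm²), so overlapping operands fuse into one piece — 1 connected region; (whole slice rotated 30° about Z — lengths, areas and connectivity unchanged). The outline is a single polygon with 15 vertices. Extrusion per mm of travel: 0.6 × 0.15 / (π × 0.875²) = 0.037418. Accumulating E over each segment gives final E = 3.5878.

G0 X-10.75 Y18.62 Z13.20
G1 X-3.00 Y5.19 E0.5802
G1 X-4.11 Y2.93 E0.6744
G1 X-4.28 Y0.40 E0.7693
G1 X-3.46 Y-2.00 E0.8642
G1 X-1.79 Y-3.91 E0.9591
G1 X0.48 Y-5.03 E1.0538
G1 X3.01 Y-5.19 E1.1487
G1 X5.42 Y-4.38 E1.2438
G1 X7.32 Y-2.71 E1.3385
G1 X8.44 Y-0.43 E1.4335
G1 X8.61 Y2.10 E1.5284
G1 X7.79 Y4.50 E1.6233
G1 X17.32 Y10.00 E2.0350
G1 X6.57 Y28.62 E2.8395
G1 X-10.75 Y18.62 E3.5878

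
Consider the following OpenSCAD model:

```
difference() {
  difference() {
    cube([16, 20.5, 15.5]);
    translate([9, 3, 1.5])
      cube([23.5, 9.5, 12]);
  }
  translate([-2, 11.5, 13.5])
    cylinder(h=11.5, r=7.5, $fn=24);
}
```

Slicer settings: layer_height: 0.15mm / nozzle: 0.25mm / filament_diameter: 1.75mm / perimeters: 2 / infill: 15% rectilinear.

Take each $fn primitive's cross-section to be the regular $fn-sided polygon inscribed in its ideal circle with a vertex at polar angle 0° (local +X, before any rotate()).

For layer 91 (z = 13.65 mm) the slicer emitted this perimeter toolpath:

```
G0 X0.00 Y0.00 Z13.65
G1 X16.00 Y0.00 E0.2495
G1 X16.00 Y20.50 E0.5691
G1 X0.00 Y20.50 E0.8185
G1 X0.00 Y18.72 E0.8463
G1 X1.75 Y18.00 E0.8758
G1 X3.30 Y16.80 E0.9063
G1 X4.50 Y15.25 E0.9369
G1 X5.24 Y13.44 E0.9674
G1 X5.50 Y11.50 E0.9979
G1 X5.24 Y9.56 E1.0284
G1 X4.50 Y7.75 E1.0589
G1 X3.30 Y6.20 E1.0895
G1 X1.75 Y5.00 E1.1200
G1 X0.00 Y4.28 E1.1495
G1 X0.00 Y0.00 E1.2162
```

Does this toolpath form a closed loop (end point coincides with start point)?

yes

Start point (G0): (0.00, 0.00). End point (last G1): the path returns to the start — closed.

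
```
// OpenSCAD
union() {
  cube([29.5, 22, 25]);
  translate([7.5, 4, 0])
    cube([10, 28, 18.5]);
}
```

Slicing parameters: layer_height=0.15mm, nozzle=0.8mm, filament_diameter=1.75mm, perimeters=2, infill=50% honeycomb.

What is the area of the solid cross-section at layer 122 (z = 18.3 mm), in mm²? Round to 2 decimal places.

749.00 mm²

At z = 18.3 mm: the 29.5×22 cube contributes its full rectangle (area 649.00 mm²); the cube at (7.5, 4) is present — its section is the full 10×28 rectangle (area 280.00 mm²); Merging all regions: the regions partially overlap — summed areas 929.00 mm² minus the doubly-counted overlap 180.00 mm² gives 749.00 mm² — area = 749.00 mm². Overall, the cross-section is a single solid region. Net area = 749.00 mm².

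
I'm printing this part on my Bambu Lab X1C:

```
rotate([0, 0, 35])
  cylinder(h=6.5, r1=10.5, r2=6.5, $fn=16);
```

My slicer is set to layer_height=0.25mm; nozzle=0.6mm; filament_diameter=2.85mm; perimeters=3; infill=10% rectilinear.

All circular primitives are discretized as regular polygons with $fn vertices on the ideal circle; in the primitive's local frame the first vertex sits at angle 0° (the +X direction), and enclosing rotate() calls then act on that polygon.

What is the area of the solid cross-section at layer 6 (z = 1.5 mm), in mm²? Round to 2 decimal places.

At z = 1.5 mm: the cone (r1=10.5→r2=6.5) has section circumradius 9.577 here — a regular 16-gon (area = (16/2)·9.577²·sin(360°/16) = 280.79 mm²); (whole slice rotated 35° about Z — lengths, areas and connectivity unchanged). Overall, the cross-section is a single solid region. Net area = 280.79 mm².

280.79 mm²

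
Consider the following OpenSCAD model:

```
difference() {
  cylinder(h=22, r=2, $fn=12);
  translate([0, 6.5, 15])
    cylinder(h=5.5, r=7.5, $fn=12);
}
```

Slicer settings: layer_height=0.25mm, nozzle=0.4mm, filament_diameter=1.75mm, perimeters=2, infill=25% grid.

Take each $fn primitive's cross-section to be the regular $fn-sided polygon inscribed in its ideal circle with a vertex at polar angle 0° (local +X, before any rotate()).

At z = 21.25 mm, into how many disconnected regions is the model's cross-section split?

1

At z = 21.25 mm: the r=2 cylinder contributes a regular 12-gon of circumradius 2; the cylinder at (0, 6.5) is absent (z outside [15, 20.5]); Taking the first minus the rest: none of the subtracted shapes is present at this height, so the r=2 cylinder is unchanged — 1 connected region. The result has 1 disconnected region.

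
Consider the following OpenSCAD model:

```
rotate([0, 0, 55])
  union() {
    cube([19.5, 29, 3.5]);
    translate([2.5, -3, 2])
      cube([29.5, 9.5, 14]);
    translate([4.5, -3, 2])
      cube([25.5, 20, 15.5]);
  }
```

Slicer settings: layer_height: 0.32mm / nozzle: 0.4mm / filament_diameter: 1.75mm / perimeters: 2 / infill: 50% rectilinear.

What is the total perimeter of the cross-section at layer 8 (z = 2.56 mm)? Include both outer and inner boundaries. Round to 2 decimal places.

128.00 mm

At z = 2.56 mm: the cube is present — its section is the full 19.5×29 rectangle (perimeter 97.00 mm); the cube at (2.5, -3) is present — its section is the full 29.5×9.5 rectangle (perimeter 78.00 mm); the 25.5×20 cube at (4.5, -3) contributes its full rectangle (perimeter 91.00 mm); Taking the union: the regions partially overlap (shared area 510.25 mm²), so the edge portions inside another operand are dropped and the merged outline is re-measured after clipping — boundary = 128.00 mm; (rotated 55° about Z; rotation is an isometry so areas/perimeters/island counts are preserved). Overall, the cross-section is a single solid region. Total boundary length (outer) = 128.00 mm.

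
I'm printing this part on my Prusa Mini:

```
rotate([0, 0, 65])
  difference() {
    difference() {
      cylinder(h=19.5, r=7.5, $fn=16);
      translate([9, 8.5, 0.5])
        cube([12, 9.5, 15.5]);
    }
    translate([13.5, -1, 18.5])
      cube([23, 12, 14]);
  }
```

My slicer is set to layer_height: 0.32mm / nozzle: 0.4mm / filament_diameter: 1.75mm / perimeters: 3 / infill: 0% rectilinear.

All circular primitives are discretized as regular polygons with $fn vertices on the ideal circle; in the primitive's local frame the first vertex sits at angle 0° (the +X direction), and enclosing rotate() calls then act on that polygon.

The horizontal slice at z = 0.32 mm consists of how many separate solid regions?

At z = 0.32 mm: the r=7.5 cylinder gives a regular 16-gon of circumradius 7.5 (constant along its height); the cube at (9, 8.5) is not intersected at this z (z outside [0.5, 16]); Subtracting the remaining from the first: none of the subtracted shapes is present at this height, so the r=7.5 cylinder is unchanged — 1 connected region; the cube at (13.5, -1) is not intersected at this z (z outside [18.5, 32.5]); Subtracting the remaining from the first: none of the subtracted shapes is present at this height, so the result so far is unchanged — 1 connected region; (whole slice rotated 65° about Z — lengths, areas and connectivity unchanged). The result has 1 disconnected region.

1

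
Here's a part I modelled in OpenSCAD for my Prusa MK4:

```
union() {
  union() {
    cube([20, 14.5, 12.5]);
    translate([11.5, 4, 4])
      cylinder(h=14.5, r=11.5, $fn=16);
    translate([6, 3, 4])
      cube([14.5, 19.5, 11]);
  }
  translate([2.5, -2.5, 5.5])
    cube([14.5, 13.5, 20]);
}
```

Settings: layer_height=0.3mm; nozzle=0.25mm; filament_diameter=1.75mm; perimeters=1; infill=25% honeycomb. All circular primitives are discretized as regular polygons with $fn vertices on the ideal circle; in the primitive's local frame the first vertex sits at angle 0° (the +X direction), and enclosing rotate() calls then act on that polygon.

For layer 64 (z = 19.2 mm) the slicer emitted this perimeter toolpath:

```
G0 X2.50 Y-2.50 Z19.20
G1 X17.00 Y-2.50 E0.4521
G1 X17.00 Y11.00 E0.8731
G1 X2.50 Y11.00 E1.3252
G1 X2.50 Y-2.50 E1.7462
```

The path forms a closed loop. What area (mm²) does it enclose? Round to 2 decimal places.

195.75 mm²

Apply the shoelace formula to the sequence of (X, Y) vertices; enclosed area = 195.75 mm².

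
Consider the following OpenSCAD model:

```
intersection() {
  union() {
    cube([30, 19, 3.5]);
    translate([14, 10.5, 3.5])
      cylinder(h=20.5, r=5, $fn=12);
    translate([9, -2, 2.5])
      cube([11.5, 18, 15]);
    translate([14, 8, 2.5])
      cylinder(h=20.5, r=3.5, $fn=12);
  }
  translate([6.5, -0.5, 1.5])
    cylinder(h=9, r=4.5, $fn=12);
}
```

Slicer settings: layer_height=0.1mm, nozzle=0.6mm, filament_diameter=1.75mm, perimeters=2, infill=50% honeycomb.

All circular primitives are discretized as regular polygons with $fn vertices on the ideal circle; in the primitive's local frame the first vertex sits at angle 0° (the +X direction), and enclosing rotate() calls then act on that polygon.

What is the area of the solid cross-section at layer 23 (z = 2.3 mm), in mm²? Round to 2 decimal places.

At z = 2.3 mm: the cube (footprint 30×19) is included at this height (area 570.00 mm²); the cylinder at (14, 10.5) is not intersected at this z (z outside [3.5, 24]); the cube at (9, -2) does not reach this height (z outside [2.5, 17.5]); the cylinder at (14, 8) is not intersected at this z (z outside [2.5, 23]); Merging all regions: only the 30×19 cube is present, so the union is just that shape — area = 570.00 mm²; the r=4.5 cylinder at (6.5, -0.5) gives a regular 12-gon of circumradius 4.5 (constant along its height) (area = (12/2)·4.500²·sin(360°/12) = 60.75 mm²); Taking the intersection: the r=4.5 cylinder at (6.5, -0.5) partially overlaps the result so far; clipping to the common part keeps 25.94 mm² — area = 25.94 mm². Overall, the cross-section is a single solid region. Net area = 25.94 mm².

25.94 mm²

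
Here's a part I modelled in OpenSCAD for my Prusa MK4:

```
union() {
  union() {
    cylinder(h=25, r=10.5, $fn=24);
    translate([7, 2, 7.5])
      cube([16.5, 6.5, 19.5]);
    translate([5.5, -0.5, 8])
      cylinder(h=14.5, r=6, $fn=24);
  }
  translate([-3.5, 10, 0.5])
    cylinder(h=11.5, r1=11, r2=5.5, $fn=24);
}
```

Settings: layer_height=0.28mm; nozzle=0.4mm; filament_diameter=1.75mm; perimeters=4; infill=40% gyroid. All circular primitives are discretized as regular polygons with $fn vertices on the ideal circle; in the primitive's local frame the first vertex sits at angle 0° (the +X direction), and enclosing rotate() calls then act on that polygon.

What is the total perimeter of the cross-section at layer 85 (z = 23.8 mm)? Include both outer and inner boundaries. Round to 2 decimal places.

96.06 mm

At z = 23.8 mm: the r=10.5 cylinder contributes a regular 24-gon of circumradius 10.5 (perimeter = 2·24·10.500·sin(180°/24) = 65.79 mm); the cube at (7, 2) (footprint 16.5×6.5) is included at this height (perimeter 46.00 mm); the cylinder at (5.5, -0.5) does not reach this height (z outside [8, 22.5]); Taking the union: the regions partially overlap (shared area 11.72 mm²), so the edge portions inside another operand are dropped and the merged outline is re-measured after clipping — boundary = 96.06 mm; the cone at (-3.5, 10) does not reach this height (z outside [0.5, 12]); Merging all regions: only the result so far is present, so the union is just that shape — boundary = 96.06 mm. Overall, the cross-section is a single solid region. Total boundary length (outer) = 96.06 mm.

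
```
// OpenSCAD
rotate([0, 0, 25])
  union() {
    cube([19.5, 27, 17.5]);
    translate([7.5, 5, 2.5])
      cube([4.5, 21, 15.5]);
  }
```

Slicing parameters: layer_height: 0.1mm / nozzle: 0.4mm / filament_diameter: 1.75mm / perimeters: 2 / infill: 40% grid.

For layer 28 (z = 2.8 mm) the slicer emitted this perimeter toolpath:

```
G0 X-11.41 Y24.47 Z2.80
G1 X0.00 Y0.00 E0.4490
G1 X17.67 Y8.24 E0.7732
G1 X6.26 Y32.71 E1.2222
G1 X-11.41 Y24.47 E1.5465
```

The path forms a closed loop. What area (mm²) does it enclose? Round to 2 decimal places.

Apply the shoelace formula to the sequence of (X, Y) vertices; enclosed area = 526.40 mm².

526.40 mm²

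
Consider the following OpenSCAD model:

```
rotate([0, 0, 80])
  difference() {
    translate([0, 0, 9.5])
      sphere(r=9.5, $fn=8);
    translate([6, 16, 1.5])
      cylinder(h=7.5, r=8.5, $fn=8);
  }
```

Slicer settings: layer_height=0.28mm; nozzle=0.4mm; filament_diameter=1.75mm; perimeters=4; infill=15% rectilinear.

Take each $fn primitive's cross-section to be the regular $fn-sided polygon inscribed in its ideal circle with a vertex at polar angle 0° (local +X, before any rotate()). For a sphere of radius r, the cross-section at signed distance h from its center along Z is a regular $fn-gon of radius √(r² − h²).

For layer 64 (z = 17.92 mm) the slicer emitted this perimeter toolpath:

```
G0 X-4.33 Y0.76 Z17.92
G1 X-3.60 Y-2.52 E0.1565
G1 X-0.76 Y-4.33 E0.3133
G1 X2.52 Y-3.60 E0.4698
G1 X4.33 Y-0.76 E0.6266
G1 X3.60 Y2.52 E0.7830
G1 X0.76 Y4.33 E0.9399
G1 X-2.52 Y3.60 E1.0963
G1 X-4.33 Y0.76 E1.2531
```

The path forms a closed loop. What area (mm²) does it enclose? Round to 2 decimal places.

54.64 mm²

Apply the shoelace formula to the sequence of (X, Y) vertices; enclosed area = 54.64 mm².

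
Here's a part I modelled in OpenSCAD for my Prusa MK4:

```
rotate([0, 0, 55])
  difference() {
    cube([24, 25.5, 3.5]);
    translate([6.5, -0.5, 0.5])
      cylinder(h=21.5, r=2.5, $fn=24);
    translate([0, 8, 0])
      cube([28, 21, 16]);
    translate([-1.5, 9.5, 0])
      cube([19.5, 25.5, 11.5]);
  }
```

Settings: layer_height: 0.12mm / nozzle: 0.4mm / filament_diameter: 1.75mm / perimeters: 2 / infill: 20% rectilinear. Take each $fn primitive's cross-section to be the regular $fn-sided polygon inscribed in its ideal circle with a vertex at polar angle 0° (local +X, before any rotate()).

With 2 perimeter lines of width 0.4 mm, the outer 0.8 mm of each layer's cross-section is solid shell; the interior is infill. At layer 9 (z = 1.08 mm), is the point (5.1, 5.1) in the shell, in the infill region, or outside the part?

At z = 1.08 mm: the cube is present — its section is the full 24×25.5 rectangle; the r=2.5 cylinder at (6.5, -0.5) gives a regular 24-gon of circumradius 2.5 (constant along its height); the cube at (0, 8) (footprint 28×21) is included at this height; the cube at (-1.5, 9.5) (footprint 19.5×25.5) is included at this height; Taking the first minus the rest: starting from the 24×25.5 cube, the r=2.5 cylinder at (6.5, -0.5) partially overlaps it — only the 7.24 mm² overlap (of its 19.41 mm²) is removed, clipping the outline; the 28×21 cube at (0, 8) partially overlaps it — only the 420.00 mm² overlap (of its 588.00 mm²) is removed, clipping the outline; the 19.5×25.5 cube at (-1.5, 9.5) misses the remaining region (no effect) — 1 connected region; (whole slice rotated 55° about Z — lengths, areas and connectivity unchanged). Overall, the cross-section is a single solid region. Undo the 55° rotation: the query point maps to (7.103, -1.252) in the un-rotated model frame. The nearest boundary edge runs (24.00, 0.00)→(8.93, 0.00); distance from the point to it = 2.22 mm. The point is not inside any of the regions above, so it lies outside the cross-section (2.22 mm from the nearest boundary).

outside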